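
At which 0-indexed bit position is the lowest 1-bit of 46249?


0b1011010010101001. Lowest set bit at position 0

0


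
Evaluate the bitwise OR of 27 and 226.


0b11011 | 0b11100010 = 0b11111011 = 251

251


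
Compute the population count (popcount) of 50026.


0b1100001101101010 has 8 set bits

8


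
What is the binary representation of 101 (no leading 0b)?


101 = 1100101 in binary

1100101


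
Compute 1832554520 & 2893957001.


0b1101101001110101001000000011000 & 0b10101100011111100100011110001001 = 0b101100001110100000000000001000 = 741998600

741998600


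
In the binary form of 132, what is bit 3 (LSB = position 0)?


0b10000100, position 3 = 0

0


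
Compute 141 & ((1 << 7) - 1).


141 & 127 = 13

13


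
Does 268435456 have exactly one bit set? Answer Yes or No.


0b10000000000000000000000000000. Only one bit set => Yes

Yes


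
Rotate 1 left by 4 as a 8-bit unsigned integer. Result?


Rotate 0b1 left by 4 (8-bit) = 0b10000 = 16

16


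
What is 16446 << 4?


0b100000000111110 << 4 = 0b1000000001111100000 = 263136

263136


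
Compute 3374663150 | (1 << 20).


3374663150 | (1 << 20) = 3374663150 | 1048576 = 3375711726

3375711726


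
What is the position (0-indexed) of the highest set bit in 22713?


0b101100010111001. Highest set bit at position 14

14


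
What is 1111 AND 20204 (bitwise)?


0b10001010111 & 0b100111011101100 = 0b10001000100 = 1092

1092


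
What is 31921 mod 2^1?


31921 & 1 = 1

1


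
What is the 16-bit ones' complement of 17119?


17119 ^ 65535 = 48416

48416


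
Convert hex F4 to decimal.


F4 hex = 244 decimal

244


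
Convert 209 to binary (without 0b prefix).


209 = 11010001 in binary

11010001


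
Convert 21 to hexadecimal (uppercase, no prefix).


21 = 15 hex

15


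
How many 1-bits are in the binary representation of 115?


0b1110011 has 5 set bits

5


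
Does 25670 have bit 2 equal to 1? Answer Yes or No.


0b110010001000110, bit 2 = 1. Yes

Yes


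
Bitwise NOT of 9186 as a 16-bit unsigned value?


~0b10001111100010 = 0b1101110000011101 = 56349 (16-bit unsigned)

56349


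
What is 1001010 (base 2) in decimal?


1001010 in decimal = 74

74


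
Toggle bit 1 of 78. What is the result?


78 ^ (1 << 1) = 78 ^ 2 = 76

76


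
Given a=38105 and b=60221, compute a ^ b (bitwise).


38105 ^ 60221 = 32740

32740


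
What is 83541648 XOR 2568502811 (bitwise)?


0b100111110101011111010010000 ^ 0b10011001000110000011111000011011 = 0b10011101111000101000000010001011 = 2648866955

2648866955


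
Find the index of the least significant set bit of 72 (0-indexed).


0b1001000. Lowest set bit at position 3

3


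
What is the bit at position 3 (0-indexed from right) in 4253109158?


0b11111101100000010100101110100110, position 3 = 0

0


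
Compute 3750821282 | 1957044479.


0b11011111100100001111110110100010 | 0b1110100101001100010000011111111 = 0b11111111101101101111110111111111 = 4290182655

4290182655


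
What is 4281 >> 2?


0b1000010111001 >> 2 = 0b10000101110 = 1070

1070


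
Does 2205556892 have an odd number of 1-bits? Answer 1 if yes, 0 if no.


0b10000011011101100010000010011100 has 13 ones => parity 1

1


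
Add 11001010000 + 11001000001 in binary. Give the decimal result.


11001010000 + 11001000001 = 110010010001 = 3217

3217


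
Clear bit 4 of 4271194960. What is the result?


4271194960 & ~(1 << 4) = 4271194944

4271194944


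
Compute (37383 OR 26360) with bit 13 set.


Step 1: 37383 | 26360 = 63231
Step 2: 63231 | (1 << 13) = 63231 | 8192 = 63231

63231


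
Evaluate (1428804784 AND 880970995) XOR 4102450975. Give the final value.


Step 1: 1428804784 & 880970995 = 335578288
Step 2: 335578288 ^ 4102450975 = 3766938543

3766938543


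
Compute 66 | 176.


0b1000010 | 0b10110000 = 0b11110010 = 242

242


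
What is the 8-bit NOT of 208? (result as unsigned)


~0b11010000 = 0b101111 = 47 (8-bit unsigned)

47


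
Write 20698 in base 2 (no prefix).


20698 = 101000011011010 in binary

101000011011010


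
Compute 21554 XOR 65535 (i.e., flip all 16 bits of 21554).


21554 ^ 65535 = 43981

43981


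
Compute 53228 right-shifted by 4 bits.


0b1100111111101100 >> 4 = 0b110011111110 = 3326

3326


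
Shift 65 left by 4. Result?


0b1000001 << 4 = 0b10000010000 = 1040

1040


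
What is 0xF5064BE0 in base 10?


F5064BE0 hex = 4110830560 decimal

4110830560


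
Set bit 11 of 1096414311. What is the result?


1096414311 | (1 << 11) = 1096414311 | 2048 = 1096416359

1096416359


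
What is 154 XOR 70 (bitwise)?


0b10011010 ^ 0b1000110 = 0b11011100 = 220

220


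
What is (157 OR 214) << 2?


Step 1: 157 | 214 = 223
Step 2: 223 << 2 = 892

892


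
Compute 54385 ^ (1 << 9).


54385 ^ (1 << 9) = 54385 ^ 512 = 54897

54897


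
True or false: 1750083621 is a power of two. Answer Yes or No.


0b1101000010100000010100000100101. Multiple bits set => No

No


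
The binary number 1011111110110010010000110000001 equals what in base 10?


1011111110110010010000110000001 in decimal = 1608065409

1608065409


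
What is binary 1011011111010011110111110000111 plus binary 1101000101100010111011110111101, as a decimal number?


1011011111010011110111110000111 + 1101000101100010111011110111101 = 11000100100110110110011101000100 = 3298518852

3298518852


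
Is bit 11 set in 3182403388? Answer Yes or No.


0b10111101101011111001111100111100, bit 11 = 1. Yes

Yes


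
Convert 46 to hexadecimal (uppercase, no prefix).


46 = 2E hex

2E


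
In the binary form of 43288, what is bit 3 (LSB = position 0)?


0b1010100100011000, position 3 = 1

1


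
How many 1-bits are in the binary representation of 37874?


0b1001001111110010 has 9 set bits

9


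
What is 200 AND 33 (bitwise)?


0b11001000 & 0b100001 = 0b0 = 0

0


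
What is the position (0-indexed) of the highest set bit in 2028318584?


0b1111000111001011010111101111000. Highest set bit at position 30

30


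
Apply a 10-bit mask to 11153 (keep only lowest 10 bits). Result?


11153 & 1023 = 913

913


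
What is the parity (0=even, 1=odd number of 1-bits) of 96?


0b1100000 has 2 ones => parity 0

0


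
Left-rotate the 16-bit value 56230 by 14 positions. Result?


Rotate 0b1101101110100110 left by 14 (16-bit) = 0b1011011011101001 = 46825

46825


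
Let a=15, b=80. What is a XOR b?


15 ^ 80 = 95

95


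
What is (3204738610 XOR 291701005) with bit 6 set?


Step 1: 3204738610 ^ 291701005 = 2926014271
Step 2: 2926014271 | (1 << 6) = 2926014271 | 64 = 2926014335

2926014335


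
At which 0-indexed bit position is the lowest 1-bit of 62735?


0b1111010100001111. Lowest set bit at position 0

0


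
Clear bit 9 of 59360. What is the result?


59360 & ~(1 << 9) = 58848

58848


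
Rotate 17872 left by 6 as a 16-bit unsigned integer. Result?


Rotate 0b100010111010000 left by 6 (16-bit) = 0b111010000010001 = 29713

29713


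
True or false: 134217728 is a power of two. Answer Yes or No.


0b1000000000000000000000000000. Only one bit set => Yes

Yes


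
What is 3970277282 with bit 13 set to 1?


3970277282 | (1 << 13) = 3970277282 | 8192 = 3970285474

3970285474


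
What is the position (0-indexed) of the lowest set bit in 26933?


0b110100100110101. Lowest set bit at position 0

0


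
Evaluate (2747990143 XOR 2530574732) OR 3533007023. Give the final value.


Step 1: 2747990143 ^ 2530574732 = 891191795
Step 2: 891191795 | 3533007023 = 4154452479

4154452479


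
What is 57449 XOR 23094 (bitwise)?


0b1110000001101001 ^ 0b101101000110110 = 0b1011101001011111 = 47711

47711


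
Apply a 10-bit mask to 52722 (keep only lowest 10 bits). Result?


52722 & 1023 = 498

498


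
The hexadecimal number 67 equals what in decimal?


67 hex = 103 decimal

103


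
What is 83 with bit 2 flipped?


83 ^ (1 << 2) = 83 ^ 4 = 87

87


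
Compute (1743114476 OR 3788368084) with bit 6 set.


Step 1: 1743114476 | 3788368084 = 3891132668
Step 2: 3891132668 | (1 << 6) = 3891132668 | 64 = 3891132668

3891132668


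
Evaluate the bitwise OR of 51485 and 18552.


0b1100100100011101 | 0b100100001111000 = 0b1100100101111101 = 51581

51581


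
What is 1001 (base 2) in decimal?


1001 in decimal = 9

9


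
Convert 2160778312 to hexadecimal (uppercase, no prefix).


2160778312 = 80CADC48 hex

80CADC48


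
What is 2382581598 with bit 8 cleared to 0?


2382581598 & ~(1 << 8) = 2382581342

2382581342


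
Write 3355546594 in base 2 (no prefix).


3355546594 = 11001000000000011001001111100010 in binary

11001000000000011001001111100010


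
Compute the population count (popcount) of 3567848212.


0b11010100101010010000101100010100 has 13 set bits

13


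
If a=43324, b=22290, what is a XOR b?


43324 ^ 22290 = 65070

65070


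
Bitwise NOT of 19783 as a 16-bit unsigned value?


~0b100110101000111 = 0b1011001010111000 = 45752 (16-bit unsigned)

45752


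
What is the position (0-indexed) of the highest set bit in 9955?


0b10011011100011. Highest set bit at position 13

13


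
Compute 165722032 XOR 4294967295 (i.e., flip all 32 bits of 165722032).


165722032 ^ 4294967295 = 4129245263

4129245263


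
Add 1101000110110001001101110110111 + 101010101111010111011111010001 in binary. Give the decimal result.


1101000110110001001101110110111 + 101010101111010111011111010001 = 10010011100101100001001110001000 = 2476086152

2476086152


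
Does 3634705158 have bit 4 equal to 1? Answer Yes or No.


0b11011000101001010011001100000110, bit 4 = 0. No

No


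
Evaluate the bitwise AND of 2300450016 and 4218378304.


0b10001001000111100001010011100000 & 0b11111011011011110101100001000000 = 0b10001001000011100001000001000000 = 2299400256

2299400256


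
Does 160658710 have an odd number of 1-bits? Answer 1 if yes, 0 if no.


0b1001100100110111010100010110 has 14 ones => parity 0

0


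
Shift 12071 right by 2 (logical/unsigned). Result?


0b10111100100111 >> 2 = 0b101111001001 = 3017

3017


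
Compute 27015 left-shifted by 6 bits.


0b110100110000111 << 6 = 0b110100110000111000000 = 1728960

1728960


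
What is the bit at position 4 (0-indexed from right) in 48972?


0b1011111101001100, position 4 = 0

0


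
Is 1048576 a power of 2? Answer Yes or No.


0b100000000000000000000. Only one bit set => Yes

Yes


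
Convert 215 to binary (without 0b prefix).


215 = 11010111 in binary

11010111


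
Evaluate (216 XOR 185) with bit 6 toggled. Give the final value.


Step 1: 216 ^ 185 = 97
Step 2: 97 ^ (1 << 6) = 97 ^ 64 = 33

33


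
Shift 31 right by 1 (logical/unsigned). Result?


0b11111 >> 1 = 0b1111 = 15

15


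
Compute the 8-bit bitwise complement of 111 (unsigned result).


~0b1101111 = 0b10010000 = 144 (8-bit unsigned)

144


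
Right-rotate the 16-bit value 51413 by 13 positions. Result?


Rotate 0b1100100011010101 right by 13 (16-bit) = 0b100011010101110 = 18094

18094


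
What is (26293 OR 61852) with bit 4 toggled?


Step 1: 26293 | 61852 = 63421
Step 2: 63421 ^ (1 << 4) = 63421 ^ 16 = 63405

63405


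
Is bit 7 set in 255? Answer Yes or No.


0b11111111, bit 7 = 1. Yes

Yes


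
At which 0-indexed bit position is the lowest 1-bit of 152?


0b10011000. Lowest set bit at position 3

3


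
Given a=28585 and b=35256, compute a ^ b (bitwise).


28585 ^ 35256 = 58897

58897


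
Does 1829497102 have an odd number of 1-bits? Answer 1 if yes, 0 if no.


0b1101101000010111110100100001110 has 16 ones => parity 0

0


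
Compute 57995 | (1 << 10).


57995 | (1 << 10) = 57995 | 1024 = 59019

59019


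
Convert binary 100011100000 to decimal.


100011100000 in decimal = 2272

2272


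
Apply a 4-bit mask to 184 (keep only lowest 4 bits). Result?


184 & 15 = 8

8


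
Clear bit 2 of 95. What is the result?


95 & ~(1 << 2) = 91

91


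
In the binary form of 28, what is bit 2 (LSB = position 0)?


0b11100, position 2 = 1

1


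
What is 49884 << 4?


0b1100001011011100 << 4 = 0b11000010110111000000 = 798144

798144


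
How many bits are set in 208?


0b11010000 has 3 set bits

3


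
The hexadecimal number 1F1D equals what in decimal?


1F1D hex = 7965 decimal

7965


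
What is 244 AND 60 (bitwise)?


0b11110100 & 0b111100 = 0b110100 = 52

52


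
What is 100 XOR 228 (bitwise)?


0b1100100 ^ 0b11100100 = 0b10000000 = 128

128


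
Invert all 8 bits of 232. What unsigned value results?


232 ^ 255 = 23

23


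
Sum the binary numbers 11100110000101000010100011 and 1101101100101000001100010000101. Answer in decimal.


11100110000101000010100011 + 1101101100101000001100010000101 = 1110001001011000110100100101000 = 1898735912

1898735912


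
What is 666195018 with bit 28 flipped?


666195018 ^ (1 << 28) = 666195018 ^ 268435456 = 934630474

934630474


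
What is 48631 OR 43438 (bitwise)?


0b1011110111110111 | 0b1010100110101110 = 0b1011110111111111 = 48639

48639


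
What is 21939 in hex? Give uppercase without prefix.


21939 = 55B3 hex

55B3


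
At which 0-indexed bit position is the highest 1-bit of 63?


0b111111. Highest set bit at position 5

5


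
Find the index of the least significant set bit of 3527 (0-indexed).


0b110111000111. Lowest set bit at position 0

0


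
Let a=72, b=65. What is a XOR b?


72 ^ 65 = 9

9


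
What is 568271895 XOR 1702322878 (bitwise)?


0b100001110111110010010000010111 ^ 0b1100101011101110110001010111110 = 0b1000100101010000100011010101001 = 1151878825

1151878825


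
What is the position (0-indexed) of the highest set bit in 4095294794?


0b11110100000110010011110101001010. Highest set bit at position 31

31


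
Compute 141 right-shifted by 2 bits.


0b10001101 >> 2 = 0b100011 = 35

35


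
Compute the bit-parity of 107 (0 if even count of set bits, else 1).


0b1101011 has 5 ones => parity 1

1


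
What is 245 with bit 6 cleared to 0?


245 & ~(1 << 6) = 181

181


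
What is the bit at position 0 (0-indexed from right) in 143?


0b10001111, position 0 = 1

1


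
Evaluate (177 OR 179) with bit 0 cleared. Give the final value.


Step 1: 177 | 179 = 179
Step 2: 179 & ~(1 << 0) = 178

178


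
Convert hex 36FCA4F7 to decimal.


36FCA4F7 hex = 922526967 decimal

922526967


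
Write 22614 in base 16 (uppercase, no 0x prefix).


22614 = 5856 hex

5856


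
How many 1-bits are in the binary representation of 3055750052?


0b10110110001000110000101110100100 has 14 set bits

14


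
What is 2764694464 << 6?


0b10100100110010011110001111000000 << 6 = 0b10100100110010011110001111000000000000 = 176940445696

176940445696


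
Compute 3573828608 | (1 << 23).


3573828608 | (1 << 23) = 3573828608 | 8388608 = 3582217216

3582217216


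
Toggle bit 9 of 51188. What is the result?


51188 ^ (1 << 9) = 51188 ^ 512 = 50676

50676


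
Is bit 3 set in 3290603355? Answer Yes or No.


0b11000100001000101001111101011011, bit 3 = 1. Yes

Yes


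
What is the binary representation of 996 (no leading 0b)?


996 = 1111100100 in binary

1111100100


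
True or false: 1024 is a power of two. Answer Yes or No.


0b10000000000. Only one bit set => Yes

Yes


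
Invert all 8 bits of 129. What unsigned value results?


129 ^ 255 = 126

126


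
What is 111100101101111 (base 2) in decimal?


111100101101111 in decimal = 31087

31087


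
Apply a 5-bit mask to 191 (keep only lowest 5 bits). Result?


191 & 31 = 31

31


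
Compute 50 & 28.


0b110010 & 0b11100 = 0b10000 = 16

16


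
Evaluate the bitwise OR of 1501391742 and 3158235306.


0b1011001011111010110101101111110 | 0b10111100001111101101100010101010 = 0b11111101011111111111101111111110 = 4253023230

4253023230


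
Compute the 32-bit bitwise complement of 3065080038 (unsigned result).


~0b10110110101100010110100011100110 = 0b1001001010011101001011100011001 = 1229887257 (32-bit unsigned)

1229887257


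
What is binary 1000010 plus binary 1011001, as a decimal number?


1000010 + 1011001 = 10011011 = 155

155


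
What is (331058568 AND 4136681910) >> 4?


Step 1: 331058568 & 4136681910 = 311460224
Step 2: 311460224 >> 4 = 19466264

19466264


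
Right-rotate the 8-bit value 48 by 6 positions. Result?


Rotate 0b110000 right by 6 (8-bit) = 0b11000000 = 192

192


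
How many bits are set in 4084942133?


0b11110011011110110100010100110101 has 19 set bits

19


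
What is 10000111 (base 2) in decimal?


10000111 in decimal = 135

135


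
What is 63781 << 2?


0b1111100100100101 << 2 = 0b111110010010010100 = 255124

255124


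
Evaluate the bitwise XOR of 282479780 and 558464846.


0b10000110101100100110010100100 ^ 0b100001010010010111111101001110 = 0b110001100111110011001111101010 = 832517098

832517098


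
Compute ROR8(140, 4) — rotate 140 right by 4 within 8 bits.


Rotate 0b10001100 right by 4 (8-bit) = 0b11001000 = 200

200


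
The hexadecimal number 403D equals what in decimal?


403D hex = 16445 decimal

16445


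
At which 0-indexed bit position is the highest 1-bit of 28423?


0b110111100000111. Highest set bit at position 14

14


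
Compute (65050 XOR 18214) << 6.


Step 1: 65050 ^ 18214 = 47420
Step 2: 47420 << 6 = 3034880

3034880


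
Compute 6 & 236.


0b110 & 0b11101100 = 0b100 = 4

4


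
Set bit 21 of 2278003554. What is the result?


2278003554 | (1 << 21) = 2278003554 | 2097152 = 2280100706

2280100706


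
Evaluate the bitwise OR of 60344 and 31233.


0b1110101110111000 | 0b111101000000001 = 0b1111101110111001 = 64441

64441


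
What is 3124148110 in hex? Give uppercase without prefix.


3124148110 = BA36B78E hex

BA36B78E


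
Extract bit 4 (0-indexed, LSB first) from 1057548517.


0b111111000010001110100011100101, position 4 = 0

0


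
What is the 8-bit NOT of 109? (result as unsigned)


~0b1101101 = 0b10010010 = 146 (8-bit unsigned)

146


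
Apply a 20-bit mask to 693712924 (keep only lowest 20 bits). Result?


693712924 & 1048575 = 604188

604188


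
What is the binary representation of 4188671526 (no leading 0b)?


4188671526 = 11111001101010100000111000100110 in binary

11111001101010100000111000100110


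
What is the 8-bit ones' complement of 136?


136 ^ 255 = 119

119


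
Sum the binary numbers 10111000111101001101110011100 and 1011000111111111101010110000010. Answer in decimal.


10111000111101001101110011100 + 1011000111111111101010110000010 = 1110000000111100111000100011110 = 1881043230

1881043230


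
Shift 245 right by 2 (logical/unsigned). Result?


0b11110101 >> 2 = 0b111101 = 61

61


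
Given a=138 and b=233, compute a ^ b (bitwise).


138 ^ 233 = 99

99


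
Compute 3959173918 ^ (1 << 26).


3959173918 ^ (1 << 26) = 3959173918 ^ 67108864 = 4026282782

4026282782


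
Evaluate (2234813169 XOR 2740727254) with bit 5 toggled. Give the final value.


Step 1: 2234813169 ^ 2740727254 = 644392743
Step 2: 644392743 ^ (1 << 5) = 644392743 ^ 32 = 644392711

644392711


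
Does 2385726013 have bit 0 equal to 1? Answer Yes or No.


0b10001110001100110100101000111101, bit 0 = 1. Yes

Yes


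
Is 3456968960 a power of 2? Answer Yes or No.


0b11001110000011010010100100000000. Multiple bits set => No

No


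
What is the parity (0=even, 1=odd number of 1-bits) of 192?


0b11000000 has 2 ones => parity 0

0


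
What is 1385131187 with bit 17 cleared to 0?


1385131187 & ~(1 << 17) = 1385000115

1385000115


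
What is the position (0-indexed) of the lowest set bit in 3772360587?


0b11100000110110011010011110001011. Lowest set bit at position 0

0


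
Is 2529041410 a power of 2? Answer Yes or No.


0b10010110101111100001110000000010. Multiple bits set => No

No


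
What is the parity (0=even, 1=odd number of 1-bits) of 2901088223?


0b10101100111010110001011111011111 has 21 ones => parity 1

1


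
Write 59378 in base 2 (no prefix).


59378 = 1110011111110010 in binary

1110011111110010


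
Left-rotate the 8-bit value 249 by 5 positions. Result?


Rotate 0b11111001 left by 5 (8-bit) = 0b111111 = 63

63


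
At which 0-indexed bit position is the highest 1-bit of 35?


0b100011. Highest set bit at position 5

5


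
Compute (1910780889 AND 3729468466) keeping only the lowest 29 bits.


Step 1: 1910780889 & 3729468466 = 1346379792
Step 2: 1346379792 & 536870911 = 272637968

272637968


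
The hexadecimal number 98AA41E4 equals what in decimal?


98AA41E4 hex = 2561294820 decimal

2561294820


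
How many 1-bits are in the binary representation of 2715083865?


0b10100001110101001110010001011001 has 15 set bits

15


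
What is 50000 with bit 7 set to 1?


50000 | (1 << 7) = 50000 | 128 = 50128

50128


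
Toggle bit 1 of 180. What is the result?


180 ^ (1 << 1) = 180 ^ 2 = 182

182


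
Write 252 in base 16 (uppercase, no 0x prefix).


252 = FC hex

FC


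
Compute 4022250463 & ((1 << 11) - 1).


4022250463 & 2047 = 991

991


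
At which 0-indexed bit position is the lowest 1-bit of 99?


0b1100011. Lowest set bit at position 0

0


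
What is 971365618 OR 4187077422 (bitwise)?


0b111001111001011101110011110010 | 0b11111001100100011011101100101110 = 0b11111001111101011111111111111110 = 4193648638

4193648638


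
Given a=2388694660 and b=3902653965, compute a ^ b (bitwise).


2388694660 ^ 3902653965 = 1727877257

1727877257


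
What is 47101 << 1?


0b1011011111111101 << 1 = 0b10110111111111010 = 94202

94202


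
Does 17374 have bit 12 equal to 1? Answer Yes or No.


0b100001111011110, bit 12 = 0. No

No


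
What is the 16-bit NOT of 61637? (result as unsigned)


~0b1111000011000101 = 0b111100111010 = 3898 (16-bit unsigned)

3898


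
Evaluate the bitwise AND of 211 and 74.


0b11010011 & 0b1001010 = 0b1000010 = 66

66


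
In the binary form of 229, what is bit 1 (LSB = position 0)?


0b11100101, position 1 = 0

0


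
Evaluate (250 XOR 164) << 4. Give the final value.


Step 1: 250 ^ 164 = 94
Step 2: 94 << 4 = 1504

1504


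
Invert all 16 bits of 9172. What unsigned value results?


9172 ^ 65535 = 56363

56363


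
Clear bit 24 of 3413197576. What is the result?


3413197576 & ~(1 << 24) = 3396420360

3396420360


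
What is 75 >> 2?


0b1001011 >> 2 = 0b10010 = 18

18


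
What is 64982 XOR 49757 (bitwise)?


0b1111110111010110 ^ 0b1100001001011101 = 0b11111110001011 = 16267

16267


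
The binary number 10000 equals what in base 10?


10000 in decimal = 16

16


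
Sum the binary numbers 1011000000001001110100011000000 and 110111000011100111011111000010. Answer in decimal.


1011000000001001110100011000000 + 110111000011100111011111000010 = 10001111000100110110000010000010 = 2400411778

2400411778


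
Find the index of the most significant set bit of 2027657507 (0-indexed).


0b1111000110110111001100100100011. Highest set bit at position 30

30


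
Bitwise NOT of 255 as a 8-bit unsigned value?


~0b11111111 = 0b0 = 0 (8-bit unsigned)

0


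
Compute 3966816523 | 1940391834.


0b11101100011100001101000100001011 | 0b1110011101010000000011110011010 = 0b11111111111110001101011110011011 = 4294498203

4294498203


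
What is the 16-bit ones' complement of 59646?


59646 ^ 65535 = 5889

5889


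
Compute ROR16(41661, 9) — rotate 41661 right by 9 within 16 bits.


Rotate 0b1010001010111101 right by 9 (16-bit) = 0b101111011010001 = 24273

24273


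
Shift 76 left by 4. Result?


0b1001100 << 4 = 0b10011000000 = 1216

1216


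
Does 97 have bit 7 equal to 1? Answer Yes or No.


0b1100001, bit 7 = 0. No

No


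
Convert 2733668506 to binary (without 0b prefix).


2733668506 = 10100010111100000111100010011010 in binary

10100010111100000111100010011010


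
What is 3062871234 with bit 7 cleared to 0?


3062871234 & ~(1 << 7) = 3062871106

3062871106


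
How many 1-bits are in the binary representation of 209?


0b11010001 has 4 set bits

4


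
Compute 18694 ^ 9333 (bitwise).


0b100100100000110 ^ 0b10010001110101 = 0b110110101110011 = 28019

28019


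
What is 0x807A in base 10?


807A hex = 32890 decimal

32890


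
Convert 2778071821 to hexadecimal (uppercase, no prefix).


2778071821 = A596030D hex

A596030D


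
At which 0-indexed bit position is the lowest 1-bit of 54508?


0b1101010011101100. Lowest set bit at position 2

2


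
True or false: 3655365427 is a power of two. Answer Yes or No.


0b11011001111000000111001100110011. Multiple bits set => No

No


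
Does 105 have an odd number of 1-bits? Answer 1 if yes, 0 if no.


0b1101001 has 4 ones => parity 0

0


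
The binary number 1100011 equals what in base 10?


1100011 in decimal = 99

99


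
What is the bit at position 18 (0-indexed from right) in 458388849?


0b11011010100100111010101110001, position 18 = 0

0


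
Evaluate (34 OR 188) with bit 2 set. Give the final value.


Step 1: 34 | 188 = 190
Step 2: 190 | (1 << 2) = 190 | 4 = 190

190


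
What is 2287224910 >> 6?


0b10001000010101000100100001001110 >> 6 = 0b10001000010101000100100001 = 35737889

35737889


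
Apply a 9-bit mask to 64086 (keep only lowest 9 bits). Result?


64086 & 511 = 86

86


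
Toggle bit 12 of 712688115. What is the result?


712688115 ^ (1 << 12) = 712688115 ^ 4096 = 712692211

712692211


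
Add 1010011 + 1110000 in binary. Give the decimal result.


1010011 + 1110000 = 11000011 = 195

195


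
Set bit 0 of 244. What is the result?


244 | (1 << 0) = 244 | 1 = 245

245


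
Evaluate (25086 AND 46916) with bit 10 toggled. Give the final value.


Step 1: 25086 & 46916 = 8516
Step 2: 8516 ^ (1 << 10) = 8516 ^ 1024 = 9540

9540


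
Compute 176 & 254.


0b10110000 & 0b11111110 = 0b10110000 = 176

176


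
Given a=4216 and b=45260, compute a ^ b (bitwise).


4216 ^ 45260 = 41140

41140


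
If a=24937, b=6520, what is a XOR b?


24937 ^ 6520 = 30737

30737


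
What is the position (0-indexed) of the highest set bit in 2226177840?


0b10000100101100001100011100110000. Highest set bit at position 31

31


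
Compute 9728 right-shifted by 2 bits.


0b10011000000000 >> 2 = 0b100110000000 = 2432

2432


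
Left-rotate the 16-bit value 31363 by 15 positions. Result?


Rotate 0b111101010000011 left by 15 (16-bit) = 0b1011110101000001 = 48449

48449


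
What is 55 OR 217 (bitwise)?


0b110111 | 0b11011001 = 0b11111111 = 255

255


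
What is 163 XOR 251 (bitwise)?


0b10100011 ^ 0b11111011 = 0b1011000 = 88

88


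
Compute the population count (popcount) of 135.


0b10000111 has 4 set bits

4


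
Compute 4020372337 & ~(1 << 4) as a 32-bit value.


4020372337 & ~(1 << 4) = 4020372321

4020372321


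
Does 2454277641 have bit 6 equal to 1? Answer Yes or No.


0b10010010010010010100111000001001, bit 6 = 0. No

No


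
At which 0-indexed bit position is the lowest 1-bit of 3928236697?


0b11101010001001000010001010011001. Lowest set bit at position 0

0


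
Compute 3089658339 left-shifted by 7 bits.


0b10111000001010000111000111100011 << 7 = 0b101110000010100001110001111000110000000 = 395476267392

395476267392


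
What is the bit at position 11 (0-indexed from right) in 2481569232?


0b10010011111010011011110111010000, position 11 = 1

1


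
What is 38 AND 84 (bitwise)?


0b100110 & 0b1010100 = 0b100 = 4

4


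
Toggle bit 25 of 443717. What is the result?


443717 ^ (1 << 25) = 443717 ^ 33554432 = 33998149

33998149


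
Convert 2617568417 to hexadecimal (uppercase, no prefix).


2617568417 = 9C04ECA1 hex

9C04ECA1


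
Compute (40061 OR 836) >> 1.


Step 1: 40061 | 836 = 40829
Step 2: 40829 >> 1 = 20414

20414


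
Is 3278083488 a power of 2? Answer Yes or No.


0b11000011011000111001010110100000. Multiple bits set => No

No


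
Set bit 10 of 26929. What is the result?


26929 | (1 << 10) = 26929 | 1024 = 27953

27953


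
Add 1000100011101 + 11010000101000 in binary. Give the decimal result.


1000100011101 + 11010000101000 = 100010101000101 = 17733

17733


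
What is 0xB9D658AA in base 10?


B9D658AA hex = 3117832362 decimal

3117832362


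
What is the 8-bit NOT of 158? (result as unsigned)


~0b10011110 = 0b1100001 = 97 (8-bit unsigned)

97


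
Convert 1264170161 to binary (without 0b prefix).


1264170161 = 1001011010110011011010010110001 in binary

1001011010110011011010010110001


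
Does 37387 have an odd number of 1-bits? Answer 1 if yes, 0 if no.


0b1001001000001011 has 6 ones => parity 0

0


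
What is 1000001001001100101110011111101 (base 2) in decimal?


1000001001001100101110011111101 in decimal = 1093033213

1093033213


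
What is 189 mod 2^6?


189 & 63 = 61

61


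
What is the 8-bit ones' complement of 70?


70 ^ 255 = 185

185


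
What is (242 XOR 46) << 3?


Step 1: 242 ^ 46 = 220
Step 2: 220 << 3 = 1760

1760


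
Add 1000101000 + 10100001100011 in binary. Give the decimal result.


1000101000 + 10100001100011 = 10101010001011 = 10891

10891


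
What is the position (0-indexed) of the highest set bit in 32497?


0b111111011110001. Highest set bit at position 14

14


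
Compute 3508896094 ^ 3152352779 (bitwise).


0b11010001001001011000000101011110 ^ 0b10111011111001010001011000001011 = 0b1101010110000001001011101010101 = 1791006549

1791006549


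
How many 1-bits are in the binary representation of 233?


0b11101001 has 5 set bits

5


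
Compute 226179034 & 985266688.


0b1101011110110011011111011010 & 0b111010101110011111101000000000 = 0b1000001110010011001000000000 = 137966080

137966080


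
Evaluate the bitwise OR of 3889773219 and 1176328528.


0b11100111110110010011101010100011 | 0b1000110000111010101100101010000 = 0b11100111110111010111101111110011 = 3890052083

3890052083


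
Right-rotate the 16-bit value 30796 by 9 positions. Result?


Rotate 0b111100001001100 right by 9 (16-bit) = 0b10011000111100 = 9788

9788


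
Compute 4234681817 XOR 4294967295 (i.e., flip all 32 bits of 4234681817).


4234681817 ^ 4294967295 = 60285478

60285478


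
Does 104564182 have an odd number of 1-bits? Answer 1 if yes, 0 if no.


0b110001110111000010111010110 has 15 ones => parity 1

1


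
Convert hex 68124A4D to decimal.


68124A4D hex = 1746029133 decimal

1746029133


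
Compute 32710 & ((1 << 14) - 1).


32710 & 16383 = 16326

16326


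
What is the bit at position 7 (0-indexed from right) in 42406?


0b1010010110100110, position 7 = 1

1


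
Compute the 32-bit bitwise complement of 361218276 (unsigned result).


~0b10101100001111100000011100100 = 0b11101010011110000011111100011011 = 3933749019 (32-bit unsigned)

3933749019


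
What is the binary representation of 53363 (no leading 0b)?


53363 = 1101000001110011 in binary

1101000001110011


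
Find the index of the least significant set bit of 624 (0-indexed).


0b1001110000. Lowest set bit at position 4

4


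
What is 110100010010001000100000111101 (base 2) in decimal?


110100010010001000100000111101 in decimal = 877168701

877168701


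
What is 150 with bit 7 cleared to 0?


150 & ~(1 << 7) = 22

22


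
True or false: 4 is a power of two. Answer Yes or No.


0b100. Only one bit set => Yes

Yes


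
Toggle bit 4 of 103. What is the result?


103 ^ (1 << 4) = 103 ^ 16 = 119

119


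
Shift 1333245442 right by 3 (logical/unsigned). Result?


0b1001111011101111011011000000010 >> 3 = 0b1001111011101111011011000000 = 166655680

166655680


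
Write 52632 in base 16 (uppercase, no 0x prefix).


52632 = CD98 hex

CD98


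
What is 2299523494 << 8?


0b10001001000011111111000110100110 << 8 = 0b1000100100001111111100011010011000000000 = 588678014464

588678014464


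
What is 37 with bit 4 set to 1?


37 | (1 << 4) = 37 | 16 = 53

53


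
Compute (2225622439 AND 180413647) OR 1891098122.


Step 1: 2225622439 & 180413647 = 8406151
Step 2: 8406151 | 1891098122 = 1891098255

1891098255


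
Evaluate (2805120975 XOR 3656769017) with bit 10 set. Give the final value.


Step 1: 2805120975 ^ 3656769017 = 2126996022
Step 2: 2126996022 | (1 << 10) = 2126996022 | 1024 = 2126997046

2126997046


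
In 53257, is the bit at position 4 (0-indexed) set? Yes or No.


0b1101000000001001, bit 4 = 0. No

No


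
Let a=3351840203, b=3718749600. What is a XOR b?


3351840203 ^ 3718749600 = 443455595

443455595


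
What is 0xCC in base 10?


CC hex = 204 decimal

204


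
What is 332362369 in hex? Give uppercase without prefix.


332362369 = 13CF7281 hex

13CF7281


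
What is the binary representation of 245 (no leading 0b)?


245 = 11110101 in binary

11110101


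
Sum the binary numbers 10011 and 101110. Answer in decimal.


10011 + 101110 = 1000001 = 65

65


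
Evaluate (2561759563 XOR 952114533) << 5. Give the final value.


Step 1: 2561759563 ^ 952114533 = 2691777582
Step 2: 2691777582 << 5 = 86136882624

86136882624


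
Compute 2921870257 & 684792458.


0b10101110001010000011001110110001 & 0b101000110100010001101010001010 = 0b101000000000000001001010000000 = 671093376

671093376


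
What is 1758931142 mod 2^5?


1758931142 & 31 = 6

6


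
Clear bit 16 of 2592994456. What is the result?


2592994456 & ~(1 << 16) = 2592928920

2592928920


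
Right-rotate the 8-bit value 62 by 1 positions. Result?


Rotate 0b111110 right by 1 (8-bit) = 0b11111 = 31

31


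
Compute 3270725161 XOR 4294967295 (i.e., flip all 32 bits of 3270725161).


3270725161 ^ 4294967295 = 1024242134

1024242134


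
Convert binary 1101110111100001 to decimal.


1101110111100001 in decimal = 56801

56801


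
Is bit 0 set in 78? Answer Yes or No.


0b1001110, bit 0 = 0. No

No


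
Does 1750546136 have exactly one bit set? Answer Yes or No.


0b1101000010101110011011011011000. Multiple bits set => No

No


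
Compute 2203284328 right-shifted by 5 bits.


0b10000011010100110111001101101000 >> 5 = 0b100000110101001101110011011 = 68852635

68852635


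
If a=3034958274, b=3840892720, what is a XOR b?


3034958274 ^ 3840892720 = 1342871282

1342871282


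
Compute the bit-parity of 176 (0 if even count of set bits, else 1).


0b10110000 has 3 ones => parity 1

1


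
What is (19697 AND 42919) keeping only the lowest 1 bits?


Step 1: 19697 & 42919 = 1185
Step 2: 1185 & 1 = 1

1


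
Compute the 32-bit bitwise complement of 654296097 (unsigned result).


~0b100110111111111100010000100001 = 0b11011001000000000011101111011110 = 3640671198 (32-bit unsigned)

3640671198


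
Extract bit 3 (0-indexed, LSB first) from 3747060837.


0b11011111010101111001110001100101, position 3 = 0

0


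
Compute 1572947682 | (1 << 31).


1572947682 | (1 << 31) = 1572947682 | 2147483648 = 3720431330

3720431330


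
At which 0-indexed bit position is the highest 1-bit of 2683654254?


0b10011111111101010101000001101110. Highest set bit at position 31

31


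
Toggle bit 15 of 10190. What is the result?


10190 ^ (1 << 15) = 10190 ^ 32768 = 42958

42958


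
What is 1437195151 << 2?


0b1010101101010011101101110001111 << 2 = 0b101010110101001110110111000111100 = 5748780604

5748780604


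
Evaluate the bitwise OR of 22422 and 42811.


0b101011110010110 | 0b1010011100111011 = 0b1111011110111111 = 63423

63423


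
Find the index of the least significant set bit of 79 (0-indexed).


0b1001111. Lowest set bit at position 0

0


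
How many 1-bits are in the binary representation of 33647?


0b1000001101101111 has 9 set bits

9


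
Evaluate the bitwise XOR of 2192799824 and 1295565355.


0b10000010101100110111100001010000 ^ 0b1001101001110001100001000101011 = 0b11001111100010111011101001111011 = 3482040955

3482040955


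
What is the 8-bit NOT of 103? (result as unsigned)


~0b1100111 = 0b10011000 = 152 (8-bit unsigned)

152


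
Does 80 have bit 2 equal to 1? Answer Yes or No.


0b1010000, bit 2 = 0. No

No


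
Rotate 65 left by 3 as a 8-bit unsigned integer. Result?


Rotate 0b1000001 left by 3 (8-bit) = 0b1010 = 10

10


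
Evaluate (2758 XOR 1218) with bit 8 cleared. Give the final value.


Step 1: 2758 ^ 1218 = 3588
Step 2: 3588 & ~(1 << 8) = 3588

3588


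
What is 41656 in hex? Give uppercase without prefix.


41656 = A2B8 hex

A2B8


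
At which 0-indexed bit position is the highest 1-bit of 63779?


0b1111100100100011. Highest set bit at position 15

15


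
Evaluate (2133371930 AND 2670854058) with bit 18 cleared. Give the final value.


Step 1: 2133371930 & 2670854058 = 522234890
Step 2: 522234890 & ~(1 << 18) = 522234890

522234890


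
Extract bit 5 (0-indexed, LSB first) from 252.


0b11111100, position 5 = 1

1


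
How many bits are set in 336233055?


0b10100000010101000001001011111 has 12 set bits

12


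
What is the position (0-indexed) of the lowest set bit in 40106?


0b1001110010101010. Lowest set bit at position 1

1


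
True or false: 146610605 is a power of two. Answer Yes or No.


0b1000101111010001100110101101. Multiple bits set => No

No


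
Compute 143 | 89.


0b10001111 | 0b1011001 = 0b11011111 = 223

223


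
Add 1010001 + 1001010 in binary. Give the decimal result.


1010001 + 1001010 = 10011011 = 155

155


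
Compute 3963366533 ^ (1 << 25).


3963366533 ^ (1 << 25) = 3963366533 ^ 33554432 = 3996920965

3996920965


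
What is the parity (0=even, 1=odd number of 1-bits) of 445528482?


0b11010100011100011100110100010 has 14 ones => parity 0

0


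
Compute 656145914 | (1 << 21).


656145914 | (1 << 21) = 656145914 | 2097152 = 658243066

658243066


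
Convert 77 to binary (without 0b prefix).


77 = 1001101 in binary

1001101


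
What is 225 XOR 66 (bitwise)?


0b11100001 ^ 0b1000010 = 0b10100011 = 163

163


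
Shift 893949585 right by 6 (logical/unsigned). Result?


0b110101010010001001011010010001 >> 6 = 0b110101010010001001011010 = 13967962

13967962


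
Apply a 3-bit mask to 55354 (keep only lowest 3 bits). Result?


55354 & 7 = 2

2


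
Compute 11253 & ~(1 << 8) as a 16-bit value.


11253 & ~(1 << 8) = 10997

10997
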